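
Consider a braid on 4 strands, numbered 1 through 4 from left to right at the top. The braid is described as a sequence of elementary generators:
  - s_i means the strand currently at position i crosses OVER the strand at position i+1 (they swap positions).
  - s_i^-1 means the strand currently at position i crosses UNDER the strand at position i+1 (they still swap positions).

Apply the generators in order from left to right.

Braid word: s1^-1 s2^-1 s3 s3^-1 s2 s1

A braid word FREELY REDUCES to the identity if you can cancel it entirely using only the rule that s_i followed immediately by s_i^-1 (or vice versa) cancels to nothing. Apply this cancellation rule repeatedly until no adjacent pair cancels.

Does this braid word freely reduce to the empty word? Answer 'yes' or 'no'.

Answer: yes

Derivation:
Gen 1 (s1^-1): push. Stack: [s1^-1]
Gen 2 (s2^-1): push. Stack: [s1^-1 s2^-1]
Gen 3 (s3): push. Stack: [s1^-1 s2^-1 s3]
Gen 4 (s3^-1): cancels prior s3. Stack: [s1^-1 s2^-1]
Gen 5 (s2): cancels prior s2^-1. Stack: [s1^-1]
Gen 6 (s1): cancels prior s1^-1. Stack: []
Reduced word: (empty)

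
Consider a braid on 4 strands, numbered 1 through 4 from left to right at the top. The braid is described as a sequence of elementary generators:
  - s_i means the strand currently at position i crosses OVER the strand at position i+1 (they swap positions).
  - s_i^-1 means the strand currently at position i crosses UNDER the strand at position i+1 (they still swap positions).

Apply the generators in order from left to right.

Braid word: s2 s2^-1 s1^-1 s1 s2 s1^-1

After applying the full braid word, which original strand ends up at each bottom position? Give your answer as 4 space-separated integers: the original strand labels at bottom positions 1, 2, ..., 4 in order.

Answer: 3 1 2 4

Derivation:
Gen 1 (s2): strand 2 crosses over strand 3. Perm now: [1 3 2 4]
Gen 2 (s2^-1): strand 3 crosses under strand 2. Perm now: [1 2 3 4]
Gen 3 (s1^-1): strand 1 crosses under strand 2. Perm now: [2 1 3 4]
Gen 4 (s1): strand 2 crosses over strand 1. Perm now: [1 2 3 4]
Gen 5 (s2): strand 2 crosses over strand 3. Perm now: [1 3 2 4]
Gen 6 (s1^-1): strand 1 crosses under strand 3. Perm now: [3 1 2 4]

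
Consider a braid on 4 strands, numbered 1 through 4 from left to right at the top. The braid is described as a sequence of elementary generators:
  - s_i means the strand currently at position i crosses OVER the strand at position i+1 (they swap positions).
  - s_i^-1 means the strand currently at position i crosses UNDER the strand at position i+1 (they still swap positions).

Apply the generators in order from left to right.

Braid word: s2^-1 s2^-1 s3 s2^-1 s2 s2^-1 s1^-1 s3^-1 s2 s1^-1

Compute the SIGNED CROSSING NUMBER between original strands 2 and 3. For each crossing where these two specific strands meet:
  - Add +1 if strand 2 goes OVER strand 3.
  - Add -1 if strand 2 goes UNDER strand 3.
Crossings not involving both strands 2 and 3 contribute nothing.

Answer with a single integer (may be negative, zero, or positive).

Answer: -1

Derivation:
Gen 1: 2 under 3. Both 2&3? yes. Contrib: -1. Sum: -1
Gen 2: 3 under 2. Both 2&3? yes. Contrib: +1. Sum: 0
Gen 3: crossing 3x4. Both 2&3? no. Sum: 0
Gen 4: crossing 2x4. Both 2&3? no. Sum: 0
Gen 5: crossing 4x2. Both 2&3? no. Sum: 0
Gen 6: crossing 2x4. Both 2&3? no. Sum: 0
Gen 7: crossing 1x4. Both 2&3? no. Sum: 0
Gen 8: 2 under 3. Both 2&3? yes. Contrib: -1. Sum: -1
Gen 9: crossing 1x3. Both 2&3? no. Sum: -1
Gen 10: crossing 4x3. Both 2&3? no. Sum: -1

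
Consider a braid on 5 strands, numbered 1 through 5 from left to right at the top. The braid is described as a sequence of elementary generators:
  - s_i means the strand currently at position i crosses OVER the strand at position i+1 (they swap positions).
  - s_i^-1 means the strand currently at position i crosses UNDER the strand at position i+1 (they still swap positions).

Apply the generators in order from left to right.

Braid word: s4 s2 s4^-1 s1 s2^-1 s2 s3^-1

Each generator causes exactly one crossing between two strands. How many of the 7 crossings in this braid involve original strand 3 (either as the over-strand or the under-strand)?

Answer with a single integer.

Gen 1: crossing 4x5. Involves strand 3? no. Count so far: 0
Gen 2: crossing 2x3. Involves strand 3? yes. Count so far: 1
Gen 3: crossing 5x4. Involves strand 3? no. Count so far: 1
Gen 4: crossing 1x3. Involves strand 3? yes. Count so far: 2
Gen 5: crossing 1x2. Involves strand 3? no. Count so far: 2
Gen 6: crossing 2x1. Involves strand 3? no. Count so far: 2
Gen 7: crossing 2x4. Involves strand 3? no. Count so far: 2

Answer: 2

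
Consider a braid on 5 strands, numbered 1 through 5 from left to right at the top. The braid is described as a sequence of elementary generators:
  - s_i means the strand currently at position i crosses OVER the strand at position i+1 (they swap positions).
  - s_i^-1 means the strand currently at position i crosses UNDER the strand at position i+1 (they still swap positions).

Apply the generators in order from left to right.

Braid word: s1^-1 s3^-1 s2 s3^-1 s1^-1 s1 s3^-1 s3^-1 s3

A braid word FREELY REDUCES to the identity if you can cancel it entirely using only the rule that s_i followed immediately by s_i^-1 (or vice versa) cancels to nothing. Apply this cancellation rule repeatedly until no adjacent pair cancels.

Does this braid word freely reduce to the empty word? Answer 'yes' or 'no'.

Answer: no

Derivation:
Gen 1 (s1^-1): push. Stack: [s1^-1]
Gen 2 (s3^-1): push. Stack: [s1^-1 s3^-1]
Gen 3 (s2): push. Stack: [s1^-1 s3^-1 s2]
Gen 4 (s3^-1): push. Stack: [s1^-1 s3^-1 s2 s3^-1]
Gen 5 (s1^-1): push. Stack: [s1^-1 s3^-1 s2 s3^-1 s1^-1]
Gen 6 (s1): cancels prior s1^-1. Stack: [s1^-1 s3^-1 s2 s3^-1]
Gen 7 (s3^-1): push. Stack: [s1^-1 s3^-1 s2 s3^-1 s3^-1]
Gen 8 (s3^-1): push. Stack: [s1^-1 s3^-1 s2 s3^-1 s3^-1 s3^-1]
Gen 9 (s3): cancels prior s3^-1. Stack: [s1^-1 s3^-1 s2 s3^-1 s3^-1]
Reduced word: s1^-1 s3^-1 s2 s3^-1 s3^-1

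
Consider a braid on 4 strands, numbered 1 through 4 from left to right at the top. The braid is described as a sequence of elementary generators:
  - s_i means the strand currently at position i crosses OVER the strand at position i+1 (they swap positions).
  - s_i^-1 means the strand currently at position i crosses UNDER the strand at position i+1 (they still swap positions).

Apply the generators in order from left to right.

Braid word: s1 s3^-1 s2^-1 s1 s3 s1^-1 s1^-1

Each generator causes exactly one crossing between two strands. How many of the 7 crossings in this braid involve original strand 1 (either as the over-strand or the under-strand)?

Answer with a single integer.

Gen 1: crossing 1x2. Involves strand 1? yes. Count so far: 1
Gen 2: crossing 3x4. Involves strand 1? no. Count so far: 1
Gen 3: crossing 1x4. Involves strand 1? yes. Count so far: 2
Gen 4: crossing 2x4. Involves strand 1? no. Count so far: 2
Gen 5: crossing 1x3. Involves strand 1? yes. Count so far: 3
Gen 6: crossing 4x2. Involves strand 1? no. Count so far: 3
Gen 7: crossing 2x4. Involves strand 1? no. Count so far: 3

Answer: 3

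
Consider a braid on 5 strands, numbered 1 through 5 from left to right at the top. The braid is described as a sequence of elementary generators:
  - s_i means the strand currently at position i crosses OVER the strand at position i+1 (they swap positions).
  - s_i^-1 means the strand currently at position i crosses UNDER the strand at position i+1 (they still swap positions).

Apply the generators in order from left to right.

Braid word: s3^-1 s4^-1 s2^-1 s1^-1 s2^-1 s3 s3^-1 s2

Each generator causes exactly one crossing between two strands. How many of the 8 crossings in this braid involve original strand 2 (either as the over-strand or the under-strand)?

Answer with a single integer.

Answer: 3

Derivation:
Gen 1: crossing 3x4. Involves strand 2? no. Count so far: 0
Gen 2: crossing 3x5. Involves strand 2? no. Count so far: 0
Gen 3: crossing 2x4. Involves strand 2? yes. Count so far: 1
Gen 4: crossing 1x4. Involves strand 2? no. Count so far: 1
Gen 5: crossing 1x2. Involves strand 2? yes. Count so far: 2
Gen 6: crossing 1x5. Involves strand 2? no. Count so far: 2
Gen 7: crossing 5x1. Involves strand 2? no. Count so far: 2
Gen 8: crossing 2x1. Involves strand 2? yes. Count so far: 3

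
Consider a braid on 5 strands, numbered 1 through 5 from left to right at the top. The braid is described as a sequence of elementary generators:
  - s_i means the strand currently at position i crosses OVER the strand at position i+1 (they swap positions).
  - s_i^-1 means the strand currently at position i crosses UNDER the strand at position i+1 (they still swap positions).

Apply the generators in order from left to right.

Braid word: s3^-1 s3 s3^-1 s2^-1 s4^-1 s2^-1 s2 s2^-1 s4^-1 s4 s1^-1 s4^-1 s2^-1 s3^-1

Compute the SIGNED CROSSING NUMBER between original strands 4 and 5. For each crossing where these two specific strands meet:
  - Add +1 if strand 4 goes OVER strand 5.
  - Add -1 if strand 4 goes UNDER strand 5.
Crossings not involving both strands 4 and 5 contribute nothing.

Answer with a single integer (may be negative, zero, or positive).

Answer: 0

Derivation:
Gen 1: crossing 3x4. Both 4&5? no. Sum: 0
Gen 2: crossing 4x3. Both 4&5? no. Sum: 0
Gen 3: crossing 3x4. Both 4&5? no. Sum: 0
Gen 4: crossing 2x4. Both 4&5? no. Sum: 0
Gen 5: crossing 3x5. Both 4&5? no. Sum: 0
Gen 6: crossing 4x2. Both 4&5? no. Sum: 0
Gen 7: crossing 2x4. Both 4&5? no. Sum: 0
Gen 8: crossing 4x2. Both 4&5? no. Sum: 0
Gen 9: crossing 5x3. Both 4&5? no. Sum: 0
Gen 10: crossing 3x5. Both 4&5? no. Sum: 0
Gen 11: crossing 1x2. Both 4&5? no. Sum: 0
Gen 12: crossing 5x3. Both 4&5? no. Sum: 0
Gen 13: crossing 1x4. Both 4&5? no. Sum: 0
Gen 14: crossing 1x3. Both 4&5? no. Sum: 0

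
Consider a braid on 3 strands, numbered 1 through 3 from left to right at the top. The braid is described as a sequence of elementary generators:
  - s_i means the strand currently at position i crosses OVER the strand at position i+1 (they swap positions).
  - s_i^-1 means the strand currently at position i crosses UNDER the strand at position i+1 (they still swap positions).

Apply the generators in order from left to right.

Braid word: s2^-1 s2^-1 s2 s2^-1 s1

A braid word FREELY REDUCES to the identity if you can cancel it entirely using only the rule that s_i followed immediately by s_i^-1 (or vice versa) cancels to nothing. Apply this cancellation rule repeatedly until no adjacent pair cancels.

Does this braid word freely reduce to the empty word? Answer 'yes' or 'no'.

Gen 1 (s2^-1): push. Stack: [s2^-1]
Gen 2 (s2^-1): push. Stack: [s2^-1 s2^-1]
Gen 3 (s2): cancels prior s2^-1. Stack: [s2^-1]
Gen 4 (s2^-1): push. Stack: [s2^-1 s2^-1]
Gen 5 (s1): push. Stack: [s2^-1 s2^-1 s1]
Reduced word: s2^-1 s2^-1 s1

Answer: no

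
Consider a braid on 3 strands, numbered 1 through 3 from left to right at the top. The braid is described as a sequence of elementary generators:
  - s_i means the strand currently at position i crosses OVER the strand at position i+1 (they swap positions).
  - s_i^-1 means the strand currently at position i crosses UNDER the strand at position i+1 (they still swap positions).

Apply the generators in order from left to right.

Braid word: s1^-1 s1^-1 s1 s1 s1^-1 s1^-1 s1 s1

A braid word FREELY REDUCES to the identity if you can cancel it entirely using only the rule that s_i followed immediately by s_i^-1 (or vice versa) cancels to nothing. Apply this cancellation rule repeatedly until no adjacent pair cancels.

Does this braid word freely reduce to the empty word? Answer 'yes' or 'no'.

Gen 1 (s1^-1): push. Stack: [s1^-1]
Gen 2 (s1^-1): push. Stack: [s1^-1 s1^-1]
Gen 3 (s1): cancels prior s1^-1. Stack: [s1^-1]
Gen 4 (s1): cancels prior s1^-1. Stack: []
Gen 5 (s1^-1): push. Stack: [s1^-1]
Gen 6 (s1^-1): push. Stack: [s1^-1 s1^-1]
Gen 7 (s1): cancels prior s1^-1. Stack: [s1^-1]
Gen 8 (s1): cancels prior s1^-1. Stack: []
Reduced word: (empty)

Answer: yes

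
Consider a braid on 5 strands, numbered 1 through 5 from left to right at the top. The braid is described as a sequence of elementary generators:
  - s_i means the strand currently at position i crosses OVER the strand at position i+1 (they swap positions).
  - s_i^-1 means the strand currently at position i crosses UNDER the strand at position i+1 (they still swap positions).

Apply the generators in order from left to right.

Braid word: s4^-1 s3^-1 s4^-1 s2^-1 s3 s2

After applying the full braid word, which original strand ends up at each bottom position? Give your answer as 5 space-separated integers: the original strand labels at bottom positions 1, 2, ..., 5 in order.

Gen 1 (s4^-1): strand 4 crosses under strand 5. Perm now: [1 2 3 5 4]
Gen 2 (s3^-1): strand 3 crosses under strand 5. Perm now: [1 2 5 3 4]
Gen 3 (s4^-1): strand 3 crosses under strand 4. Perm now: [1 2 5 4 3]
Gen 4 (s2^-1): strand 2 crosses under strand 5. Perm now: [1 5 2 4 3]
Gen 5 (s3): strand 2 crosses over strand 4. Perm now: [1 5 4 2 3]
Gen 6 (s2): strand 5 crosses over strand 4. Perm now: [1 4 5 2 3]

Answer: 1 4 5 2 3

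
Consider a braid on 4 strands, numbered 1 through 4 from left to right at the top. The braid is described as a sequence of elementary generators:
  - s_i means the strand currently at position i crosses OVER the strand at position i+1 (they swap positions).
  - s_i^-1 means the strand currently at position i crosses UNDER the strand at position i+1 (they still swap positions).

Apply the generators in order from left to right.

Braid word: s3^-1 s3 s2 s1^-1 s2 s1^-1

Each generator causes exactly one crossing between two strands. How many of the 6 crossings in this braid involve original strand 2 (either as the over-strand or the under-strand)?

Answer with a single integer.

Gen 1: crossing 3x4. Involves strand 2? no. Count so far: 0
Gen 2: crossing 4x3. Involves strand 2? no. Count so far: 0
Gen 3: crossing 2x3. Involves strand 2? yes. Count so far: 1
Gen 4: crossing 1x3. Involves strand 2? no. Count so far: 1
Gen 5: crossing 1x2. Involves strand 2? yes. Count so far: 2
Gen 6: crossing 3x2. Involves strand 2? yes. Count so far: 3

Answer: 3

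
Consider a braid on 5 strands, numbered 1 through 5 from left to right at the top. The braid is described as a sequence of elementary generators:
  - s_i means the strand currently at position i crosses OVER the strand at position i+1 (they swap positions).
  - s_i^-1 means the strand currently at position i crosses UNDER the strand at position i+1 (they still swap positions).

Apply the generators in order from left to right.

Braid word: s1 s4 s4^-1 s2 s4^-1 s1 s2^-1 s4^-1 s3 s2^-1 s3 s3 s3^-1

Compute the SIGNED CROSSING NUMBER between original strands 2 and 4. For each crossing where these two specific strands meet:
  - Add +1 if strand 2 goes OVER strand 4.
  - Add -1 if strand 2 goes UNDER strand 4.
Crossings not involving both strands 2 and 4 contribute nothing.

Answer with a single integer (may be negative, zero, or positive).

Answer: 1

Derivation:
Gen 1: crossing 1x2. Both 2&4? no. Sum: 0
Gen 2: crossing 4x5. Both 2&4? no. Sum: 0
Gen 3: crossing 5x4. Both 2&4? no. Sum: 0
Gen 4: crossing 1x3. Both 2&4? no. Sum: 0
Gen 5: crossing 4x5. Both 2&4? no. Sum: 0
Gen 6: crossing 2x3. Both 2&4? no. Sum: 0
Gen 7: crossing 2x1. Both 2&4? no. Sum: 0
Gen 8: crossing 5x4. Both 2&4? no. Sum: 0
Gen 9: 2 over 4. Both 2&4? yes. Contrib: +1. Sum: 1
Gen 10: crossing 1x4. Both 2&4? no. Sum: 1
Gen 11: crossing 1x2. Both 2&4? no. Sum: 1
Gen 12: crossing 2x1. Both 2&4? no. Sum: 1
Gen 13: crossing 1x2. Both 2&4? no. Sum: 1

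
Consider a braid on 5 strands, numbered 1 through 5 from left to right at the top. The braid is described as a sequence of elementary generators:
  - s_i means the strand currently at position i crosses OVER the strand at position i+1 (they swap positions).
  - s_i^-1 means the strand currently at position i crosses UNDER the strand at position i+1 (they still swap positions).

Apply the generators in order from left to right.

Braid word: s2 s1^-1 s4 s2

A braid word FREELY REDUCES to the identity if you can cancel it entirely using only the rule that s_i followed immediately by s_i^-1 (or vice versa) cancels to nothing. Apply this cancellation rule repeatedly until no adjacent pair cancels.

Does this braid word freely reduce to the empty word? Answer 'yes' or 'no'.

Gen 1 (s2): push. Stack: [s2]
Gen 2 (s1^-1): push. Stack: [s2 s1^-1]
Gen 3 (s4): push. Stack: [s2 s1^-1 s4]
Gen 4 (s2): push. Stack: [s2 s1^-1 s4 s2]
Reduced word: s2 s1^-1 s4 s2

Answer: no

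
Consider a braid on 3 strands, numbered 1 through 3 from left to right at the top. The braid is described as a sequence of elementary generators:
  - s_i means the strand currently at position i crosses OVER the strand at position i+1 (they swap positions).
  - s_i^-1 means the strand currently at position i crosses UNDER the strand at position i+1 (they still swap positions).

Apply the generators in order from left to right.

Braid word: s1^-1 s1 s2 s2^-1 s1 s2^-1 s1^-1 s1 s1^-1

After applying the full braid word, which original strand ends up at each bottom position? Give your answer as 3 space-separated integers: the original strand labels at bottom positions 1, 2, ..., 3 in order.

Gen 1 (s1^-1): strand 1 crosses under strand 2. Perm now: [2 1 3]
Gen 2 (s1): strand 2 crosses over strand 1. Perm now: [1 2 3]
Gen 3 (s2): strand 2 crosses over strand 3. Perm now: [1 3 2]
Gen 4 (s2^-1): strand 3 crosses under strand 2. Perm now: [1 2 3]
Gen 5 (s1): strand 1 crosses over strand 2. Perm now: [2 1 3]
Gen 6 (s2^-1): strand 1 crosses under strand 3. Perm now: [2 3 1]
Gen 7 (s1^-1): strand 2 crosses under strand 3. Perm now: [3 2 1]
Gen 8 (s1): strand 3 crosses over strand 2. Perm now: [2 3 1]
Gen 9 (s1^-1): strand 2 crosses under strand 3. Perm now: [3 2 1]

Answer: 3 2 1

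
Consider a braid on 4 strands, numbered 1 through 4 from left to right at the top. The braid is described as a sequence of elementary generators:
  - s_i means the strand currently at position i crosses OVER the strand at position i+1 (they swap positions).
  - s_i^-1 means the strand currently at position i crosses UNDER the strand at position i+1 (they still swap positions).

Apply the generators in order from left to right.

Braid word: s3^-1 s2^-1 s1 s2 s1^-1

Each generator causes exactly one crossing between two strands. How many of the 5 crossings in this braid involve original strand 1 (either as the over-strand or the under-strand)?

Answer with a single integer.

Answer: 2

Derivation:
Gen 1: crossing 3x4. Involves strand 1? no. Count so far: 0
Gen 2: crossing 2x4. Involves strand 1? no. Count so far: 0
Gen 3: crossing 1x4. Involves strand 1? yes. Count so far: 1
Gen 4: crossing 1x2. Involves strand 1? yes. Count so far: 2
Gen 5: crossing 4x2. Involves strand 1? no. Count so far: 2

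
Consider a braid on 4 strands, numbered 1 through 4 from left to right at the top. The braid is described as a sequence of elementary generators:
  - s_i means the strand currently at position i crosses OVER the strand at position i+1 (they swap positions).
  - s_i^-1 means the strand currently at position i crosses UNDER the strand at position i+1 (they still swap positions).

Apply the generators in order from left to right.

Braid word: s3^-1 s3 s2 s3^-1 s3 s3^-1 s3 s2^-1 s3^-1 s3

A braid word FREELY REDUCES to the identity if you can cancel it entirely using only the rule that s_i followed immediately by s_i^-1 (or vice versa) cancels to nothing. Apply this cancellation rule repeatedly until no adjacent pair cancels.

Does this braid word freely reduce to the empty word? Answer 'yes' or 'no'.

Gen 1 (s3^-1): push. Stack: [s3^-1]
Gen 2 (s3): cancels prior s3^-1. Stack: []
Gen 3 (s2): push. Stack: [s2]
Gen 4 (s3^-1): push. Stack: [s2 s3^-1]
Gen 5 (s3): cancels prior s3^-1. Stack: [s2]
Gen 6 (s3^-1): push. Stack: [s2 s3^-1]
Gen 7 (s3): cancels prior s3^-1. Stack: [s2]
Gen 8 (s2^-1): cancels prior s2. Stack: []
Gen 9 (s3^-1): push. Stack: [s3^-1]
Gen 10 (s3): cancels prior s3^-1. Stack: []
Reduced word: (empty)

Answer: yes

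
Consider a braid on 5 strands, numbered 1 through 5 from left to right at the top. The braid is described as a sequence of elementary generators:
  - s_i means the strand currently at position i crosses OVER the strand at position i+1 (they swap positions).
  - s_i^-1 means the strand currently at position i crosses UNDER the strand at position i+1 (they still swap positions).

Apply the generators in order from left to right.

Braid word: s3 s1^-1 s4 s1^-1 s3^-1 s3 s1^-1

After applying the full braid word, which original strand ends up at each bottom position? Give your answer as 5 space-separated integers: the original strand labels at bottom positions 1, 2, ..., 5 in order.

Answer: 2 1 4 5 3

Derivation:
Gen 1 (s3): strand 3 crosses over strand 4. Perm now: [1 2 4 3 5]
Gen 2 (s1^-1): strand 1 crosses under strand 2. Perm now: [2 1 4 3 5]
Gen 3 (s4): strand 3 crosses over strand 5. Perm now: [2 1 4 5 3]
Gen 4 (s1^-1): strand 2 crosses under strand 1. Perm now: [1 2 4 5 3]
Gen 5 (s3^-1): strand 4 crosses under strand 5. Perm now: [1 2 5 4 3]
Gen 6 (s3): strand 5 crosses over strand 4. Perm now: [1 2 4 5 3]
Gen 7 (s1^-1): strand 1 crosses under strand 2. Perm now: [2 1 4 5 3]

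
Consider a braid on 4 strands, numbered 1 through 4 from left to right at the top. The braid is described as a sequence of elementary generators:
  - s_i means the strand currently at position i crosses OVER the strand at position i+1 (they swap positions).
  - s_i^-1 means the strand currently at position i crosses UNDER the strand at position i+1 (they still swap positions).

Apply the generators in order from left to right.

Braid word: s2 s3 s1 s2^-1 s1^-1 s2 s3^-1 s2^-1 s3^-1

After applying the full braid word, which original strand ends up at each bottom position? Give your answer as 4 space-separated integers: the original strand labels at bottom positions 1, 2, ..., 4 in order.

Gen 1 (s2): strand 2 crosses over strand 3. Perm now: [1 3 2 4]
Gen 2 (s3): strand 2 crosses over strand 4. Perm now: [1 3 4 2]
Gen 3 (s1): strand 1 crosses over strand 3. Perm now: [3 1 4 2]
Gen 4 (s2^-1): strand 1 crosses under strand 4. Perm now: [3 4 1 2]
Gen 5 (s1^-1): strand 3 crosses under strand 4. Perm now: [4 3 1 2]
Gen 6 (s2): strand 3 crosses over strand 1. Perm now: [4 1 3 2]
Gen 7 (s3^-1): strand 3 crosses under strand 2. Perm now: [4 1 2 3]
Gen 8 (s2^-1): strand 1 crosses under strand 2. Perm now: [4 2 1 3]
Gen 9 (s3^-1): strand 1 crosses under strand 3. Perm now: [4 2 3 1]

Answer: 4 2 3 1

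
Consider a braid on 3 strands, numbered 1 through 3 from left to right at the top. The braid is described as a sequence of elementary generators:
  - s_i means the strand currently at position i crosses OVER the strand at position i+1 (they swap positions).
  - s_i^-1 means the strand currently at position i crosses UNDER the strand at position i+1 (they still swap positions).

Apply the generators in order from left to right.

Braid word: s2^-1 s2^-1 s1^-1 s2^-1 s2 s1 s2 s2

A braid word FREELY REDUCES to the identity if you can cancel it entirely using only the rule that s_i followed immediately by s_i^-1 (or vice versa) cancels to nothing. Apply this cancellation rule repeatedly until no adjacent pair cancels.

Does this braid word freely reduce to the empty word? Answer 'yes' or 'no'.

Gen 1 (s2^-1): push. Stack: [s2^-1]
Gen 2 (s2^-1): push. Stack: [s2^-1 s2^-1]
Gen 3 (s1^-1): push. Stack: [s2^-1 s2^-1 s1^-1]
Gen 4 (s2^-1): push. Stack: [s2^-1 s2^-1 s1^-1 s2^-1]
Gen 5 (s2): cancels prior s2^-1. Stack: [s2^-1 s2^-1 s1^-1]
Gen 6 (s1): cancels prior s1^-1. Stack: [s2^-1 s2^-1]
Gen 7 (s2): cancels prior s2^-1. Stack: [s2^-1]
Gen 8 (s2): cancels prior s2^-1. Stack: []
Reduced word: (empty)

Answer: yes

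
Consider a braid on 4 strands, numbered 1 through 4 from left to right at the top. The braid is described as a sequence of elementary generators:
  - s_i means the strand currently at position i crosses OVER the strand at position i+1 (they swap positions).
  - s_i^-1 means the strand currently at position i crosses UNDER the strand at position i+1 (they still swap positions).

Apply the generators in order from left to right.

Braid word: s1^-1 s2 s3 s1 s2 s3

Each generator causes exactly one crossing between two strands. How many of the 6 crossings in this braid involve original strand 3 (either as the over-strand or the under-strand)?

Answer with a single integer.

Gen 1: crossing 1x2. Involves strand 3? no. Count so far: 0
Gen 2: crossing 1x3. Involves strand 3? yes. Count so far: 1
Gen 3: crossing 1x4. Involves strand 3? no. Count so far: 1
Gen 4: crossing 2x3. Involves strand 3? yes. Count so far: 2
Gen 5: crossing 2x4. Involves strand 3? no. Count so far: 2
Gen 6: crossing 2x1. Involves strand 3? no. Count so far: 2

Answer: 2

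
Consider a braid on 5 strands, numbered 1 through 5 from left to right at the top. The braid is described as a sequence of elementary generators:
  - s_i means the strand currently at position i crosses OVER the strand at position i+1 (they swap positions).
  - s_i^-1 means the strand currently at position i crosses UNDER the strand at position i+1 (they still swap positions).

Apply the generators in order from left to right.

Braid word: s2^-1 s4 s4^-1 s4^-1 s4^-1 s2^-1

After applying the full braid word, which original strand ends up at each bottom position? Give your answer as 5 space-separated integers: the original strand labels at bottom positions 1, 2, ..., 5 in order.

Answer: 1 2 3 4 5

Derivation:
Gen 1 (s2^-1): strand 2 crosses under strand 3. Perm now: [1 3 2 4 5]
Gen 2 (s4): strand 4 crosses over strand 5. Perm now: [1 3 2 5 4]
Gen 3 (s4^-1): strand 5 crosses under strand 4. Perm now: [1 3 2 4 5]
Gen 4 (s4^-1): strand 4 crosses under strand 5. Perm now: [1 3 2 5 4]
Gen 5 (s4^-1): strand 5 crosses under strand 4. Perm now: [1 3 2 4 5]
Gen 6 (s2^-1): strand 3 crosses under strand 2. Perm now: [1 2 3 4 5]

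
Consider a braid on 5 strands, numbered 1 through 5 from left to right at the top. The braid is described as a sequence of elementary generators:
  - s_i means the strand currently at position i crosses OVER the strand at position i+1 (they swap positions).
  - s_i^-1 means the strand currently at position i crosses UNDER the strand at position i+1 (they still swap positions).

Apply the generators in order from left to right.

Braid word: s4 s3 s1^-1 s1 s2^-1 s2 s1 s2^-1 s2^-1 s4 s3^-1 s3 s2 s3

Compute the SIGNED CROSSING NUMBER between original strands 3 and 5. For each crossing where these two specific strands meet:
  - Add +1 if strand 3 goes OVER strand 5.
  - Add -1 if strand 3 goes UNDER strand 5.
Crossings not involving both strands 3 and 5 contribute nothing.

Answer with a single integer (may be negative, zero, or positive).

Gen 1: crossing 4x5. Both 3&5? no. Sum: 0
Gen 2: 3 over 5. Both 3&5? yes. Contrib: +1. Sum: 1
Gen 3: crossing 1x2. Both 3&5? no. Sum: 1
Gen 4: crossing 2x1. Both 3&5? no. Sum: 1
Gen 5: crossing 2x5. Both 3&5? no. Sum: 1
Gen 6: crossing 5x2. Both 3&5? no. Sum: 1
Gen 7: crossing 1x2. Both 3&5? no. Sum: 1
Gen 8: crossing 1x5. Both 3&5? no. Sum: 1
Gen 9: crossing 5x1. Both 3&5? no. Sum: 1
Gen 10: crossing 3x4. Both 3&5? no. Sum: 1
Gen 11: crossing 5x4. Both 3&5? no. Sum: 1
Gen 12: crossing 4x5. Both 3&5? no. Sum: 1
Gen 13: crossing 1x5. Both 3&5? no. Sum: 1
Gen 14: crossing 1x4. Both 3&5? no. Sum: 1

Answer: 1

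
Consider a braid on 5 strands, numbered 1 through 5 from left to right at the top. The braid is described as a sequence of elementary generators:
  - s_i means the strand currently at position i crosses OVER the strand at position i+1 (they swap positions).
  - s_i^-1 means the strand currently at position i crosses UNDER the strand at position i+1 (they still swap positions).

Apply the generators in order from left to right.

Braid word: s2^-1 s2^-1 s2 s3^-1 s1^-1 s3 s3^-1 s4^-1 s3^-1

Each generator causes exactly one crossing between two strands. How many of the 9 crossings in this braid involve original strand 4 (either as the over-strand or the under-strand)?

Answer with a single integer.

Gen 1: crossing 2x3. Involves strand 4? no. Count so far: 0
Gen 2: crossing 3x2. Involves strand 4? no. Count so far: 0
Gen 3: crossing 2x3. Involves strand 4? no. Count so far: 0
Gen 4: crossing 2x4. Involves strand 4? yes. Count so far: 1
Gen 5: crossing 1x3. Involves strand 4? no. Count so far: 1
Gen 6: crossing 4x2. Involves strand 4? yes. Count so far: 2
Gen 7: crossing 2x4. Involves strand 4? yes. Count so far: 3
Gen 8: crossing 2x5. Involves strand 4? no. Count so far: 3
Gen 9: crossing 4x5. Involves strand 4? yes. Count so far: 4

Answer: 4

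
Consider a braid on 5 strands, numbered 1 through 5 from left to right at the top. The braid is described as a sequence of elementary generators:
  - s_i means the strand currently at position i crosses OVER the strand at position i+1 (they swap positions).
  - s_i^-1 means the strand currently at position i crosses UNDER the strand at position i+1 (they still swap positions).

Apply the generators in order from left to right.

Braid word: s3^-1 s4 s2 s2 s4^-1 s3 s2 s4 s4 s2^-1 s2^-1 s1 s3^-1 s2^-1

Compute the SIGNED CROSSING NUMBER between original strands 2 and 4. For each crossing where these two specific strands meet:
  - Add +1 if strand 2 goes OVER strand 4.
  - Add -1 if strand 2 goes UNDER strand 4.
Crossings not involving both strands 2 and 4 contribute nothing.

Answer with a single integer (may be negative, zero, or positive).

Answer: -1

Derivation:
Gen 1: crossing 3x4. Both 2&4? no. Sum: 0
Gen 2: crossing 3x5. Both 2&4? no. Sum: 0
Gen 3: 2 over 4. Both 2&4? yes. Contrib: +1. Sum: 1
Gen 4: 4 over 2. Both 2&4? yes. Contrib: -1. Sum: 0
Gen 5: crossing 5x3. Both 2&4? no. Sum: 0
Gen 6: crossing 4x3. Both 2&4? no. Sum: 0
Gen 7: crossing 2x3. Both 2&4? no. Sum: 0
Gen 8: crossing 4x5. Both 2&4? no. Sum: 0
Gen 9: crossing 5x4. Both 2&4? no. Sum: 0
Gen 10: crossing 3x2. Both 2&4? no. Sum: 0
Gen 11: crossing 2x3. Both 2&4? no. Sum: 0
Gen 12: crossing 1x3. Both 2&4? no. Sum: 0
Gen 13: 2 under 4. Both 2&4? yes. Contrib: -1. Sum: -1
Gen 14: crossing 1x4. Both 2&4? no. Sum: -1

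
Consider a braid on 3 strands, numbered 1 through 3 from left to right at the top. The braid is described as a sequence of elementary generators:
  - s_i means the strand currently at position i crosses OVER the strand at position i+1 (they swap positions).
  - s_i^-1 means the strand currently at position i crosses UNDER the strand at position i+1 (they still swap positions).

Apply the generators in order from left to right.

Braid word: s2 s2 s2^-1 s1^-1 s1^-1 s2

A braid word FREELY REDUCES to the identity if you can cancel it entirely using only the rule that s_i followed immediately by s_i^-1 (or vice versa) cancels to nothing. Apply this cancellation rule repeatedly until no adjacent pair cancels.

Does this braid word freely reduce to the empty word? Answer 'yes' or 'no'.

Gen 1 (s2): push. Stack: [s2]
Gen 2 (s2): push. Stack: [s2 s2]
Gen 3 (s2^-1): cancels prior s2. Stack: [s2]
Gen 4 (s1^-1): push. Stack: [s2 s1^-1]
Gen 5 (s1^-1): push. Stack: [s2 s1^-1 s1^-1]
Gen 6 (s2): push. Stack: [s2 s1^-1 s1^-1 s2]
Reduced word: s2 s1^-1 s1^-1 s2

Answer: no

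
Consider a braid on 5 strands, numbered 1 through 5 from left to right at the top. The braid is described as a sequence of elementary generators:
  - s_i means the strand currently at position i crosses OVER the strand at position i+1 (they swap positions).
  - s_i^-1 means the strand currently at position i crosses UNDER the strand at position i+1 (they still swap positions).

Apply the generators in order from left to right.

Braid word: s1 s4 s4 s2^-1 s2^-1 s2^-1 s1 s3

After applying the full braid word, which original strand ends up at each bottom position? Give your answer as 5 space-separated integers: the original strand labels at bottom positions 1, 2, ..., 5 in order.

Gen 1 (s1): strand 1 crosses over strand 2. Perm now: [2 1 3 4 5]
Gen 2 (s4): strand 4 crosses over strand 5. Perm now: [2 1 3 5 4]
Gen 3 (s4): strand 5 crosses over strand 4. Perm now: [2 1 3 4 5]
Gen 4 (s2^-1): strand 1 crosses under strand 3. Perm now: [2 3 1 4 5]
Gen 5 (s2^-1): strand 3 crosses under strand 1. Perm now: [2 1 3 4 5]
Gen 6 (s2^-1): strand 1 crosses under strand 3. Perm now: [2 3 1 4 5]
Gen 7 (s1): strand 2 crosses over strand 3. Perm now: [3 2 1 4 5]
Gen 8 (s3): strand 1 crosses over strand 4. Perm now: [3 2 4 1 5]

Answer: 3 2 4 1 5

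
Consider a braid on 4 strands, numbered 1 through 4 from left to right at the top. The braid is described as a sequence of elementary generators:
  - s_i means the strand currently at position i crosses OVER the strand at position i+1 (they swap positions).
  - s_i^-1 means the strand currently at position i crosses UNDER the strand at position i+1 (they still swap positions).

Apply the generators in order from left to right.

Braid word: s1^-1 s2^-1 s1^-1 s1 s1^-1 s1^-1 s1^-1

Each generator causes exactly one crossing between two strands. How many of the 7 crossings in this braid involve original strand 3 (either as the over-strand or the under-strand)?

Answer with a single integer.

Gen 1: crossing 1x2. Involves strand 3? no. Count so far: 0
Gen 2: crossing 1x3. Involves strand 3? yes. Count so far: 1
Gen 3: crossing 2x3. Involves strand 3? yes. Count so far: 2
Gen 4: crossing 3x2. Involves strand 3? yes. Count so far: 3
Gen 5: crossing 2x3. Involves strand 3? yes. Count so far: 4
Gen 6: crossing 3x2. Involves strand 3? yes. Count so far: 5
Gen 7: crossing 2x3. Involves strand 3? yes. Count so far: 6

Answer: 6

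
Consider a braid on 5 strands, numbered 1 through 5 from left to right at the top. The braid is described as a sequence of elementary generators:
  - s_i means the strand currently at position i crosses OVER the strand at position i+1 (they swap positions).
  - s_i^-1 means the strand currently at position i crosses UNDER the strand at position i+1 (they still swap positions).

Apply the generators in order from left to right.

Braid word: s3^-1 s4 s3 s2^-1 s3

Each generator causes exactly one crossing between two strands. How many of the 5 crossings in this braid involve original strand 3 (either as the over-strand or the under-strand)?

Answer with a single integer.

Answer: 2

Derivation:
Gen 1: crossing 3x4. Involves strand 3? yes. Count so far: 1
Gen 2: crossing 3x5. Involves strand 3? yes. Count so far: 2
Gen 3: crossing 4x5. Involves strand 3? no. Count so far: 2
Gen 4: crossing 2x5. Involves strand 3? no. Count so far: 2
Gen 5: crossing 2x4. Involves strand 3? no. Count so far: 2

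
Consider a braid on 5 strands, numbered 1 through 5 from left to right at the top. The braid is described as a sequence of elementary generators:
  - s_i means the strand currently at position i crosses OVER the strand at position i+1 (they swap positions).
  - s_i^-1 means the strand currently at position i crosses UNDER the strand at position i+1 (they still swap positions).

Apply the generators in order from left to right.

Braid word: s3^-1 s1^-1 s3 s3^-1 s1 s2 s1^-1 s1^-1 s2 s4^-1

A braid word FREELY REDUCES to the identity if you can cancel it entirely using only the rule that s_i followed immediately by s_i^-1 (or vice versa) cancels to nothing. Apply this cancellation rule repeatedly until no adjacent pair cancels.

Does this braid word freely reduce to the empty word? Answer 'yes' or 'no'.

Answer: no

Derivation:
Gen 1 (s3^-1): push. Stack: [s3^-1]
Gen 2 (s1^-1): push. Stack: [s3^-1 s1^-1]
Gen 3 (s3): push. Stack: [s3^-1 s1^-1 s3]
Gen 4 (s3^-1): cancels prior s3. Stack: [s3^-1 s1^-1]
Gen 5 (s1): cancels prior s1^-1. Stack: [s3^-1]
Gen 6 (s2): push. Stack: [s3^-1 s2]
Gen 7 (s1^-1): push. Stack: [s3^-1 s2 s1^-1]
Gen 8 (s1^-1): push. Stack: [s3^-1 s2 s1^-1 s1^-1]
Gen 9 (s2): push. Stack: [s3^-1 s2 s1^-1 s1^-1 s2]
Gen 10 (s4^-1): push. Stack: [s3^-1 s2 s1^-1 s1^-1 s2 s4^-1]
Reduced word: s3^-1 s2 s1^-1 s1^-1 s2 s4^-1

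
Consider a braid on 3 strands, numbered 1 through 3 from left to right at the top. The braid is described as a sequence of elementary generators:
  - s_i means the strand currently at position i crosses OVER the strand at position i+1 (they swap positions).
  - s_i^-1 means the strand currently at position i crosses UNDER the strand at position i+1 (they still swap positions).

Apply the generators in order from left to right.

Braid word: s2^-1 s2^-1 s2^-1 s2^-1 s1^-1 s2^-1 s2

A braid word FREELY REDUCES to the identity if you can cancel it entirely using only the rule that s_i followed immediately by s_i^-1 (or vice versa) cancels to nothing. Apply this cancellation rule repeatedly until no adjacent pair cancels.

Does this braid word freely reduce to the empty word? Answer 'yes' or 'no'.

Gen 1 (s2^-1): push. Stack: [s2^-1]
Gen 2 (s2^-1): push. Stack: [s2^-1 s2^-1]
Gen 3 (s2^-1): push. Stack: [s2^-1 s2^-1 s2^-1]
Gen 4 (s2^-1): push. Stack: [s2^-1 s2^-1 s2^-1 s2^-1]
Gen 5 (s1^-1): push. Stack: [s2^-1 s2^-1 s2^-1 s2^-1 s1^-1]
Gen 6 (s2^-1): push. Stack: [s2^-1 s2^-1 s2^-1 s2^-1 s1^-1 s2^-1]
Gen 7 (s2): cancels prior s2^-1. Stack: [s2^-1 s2^-1 s2^-1 s2^-1 s1^-1]
Reduced word: s2^-1 s2^-1 s2^-1 s2^-1 s1^-1

Answer: no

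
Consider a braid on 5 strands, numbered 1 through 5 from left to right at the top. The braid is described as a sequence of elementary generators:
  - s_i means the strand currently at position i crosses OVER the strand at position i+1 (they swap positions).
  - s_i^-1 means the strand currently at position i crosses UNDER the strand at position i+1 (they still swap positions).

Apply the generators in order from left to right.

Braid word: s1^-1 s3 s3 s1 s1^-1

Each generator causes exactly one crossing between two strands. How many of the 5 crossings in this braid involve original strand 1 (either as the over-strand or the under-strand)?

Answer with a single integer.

Answer: 3

Derivation:
Gen 1: crossing 1x2. Involves strand 1? yes. Count so far: 1
Gen 2: crossing 3x4. Involves strand 1? no. Count so far: 1
Gen 3: crossing 4x3. Involves strand 1? no. Count so far: 1
Gen 4: crossing 2x1. Involves strand 1? yes. Count so far: 2
Gen 5: crossing 1x2. Involves strand 1? yes. Count so far: 3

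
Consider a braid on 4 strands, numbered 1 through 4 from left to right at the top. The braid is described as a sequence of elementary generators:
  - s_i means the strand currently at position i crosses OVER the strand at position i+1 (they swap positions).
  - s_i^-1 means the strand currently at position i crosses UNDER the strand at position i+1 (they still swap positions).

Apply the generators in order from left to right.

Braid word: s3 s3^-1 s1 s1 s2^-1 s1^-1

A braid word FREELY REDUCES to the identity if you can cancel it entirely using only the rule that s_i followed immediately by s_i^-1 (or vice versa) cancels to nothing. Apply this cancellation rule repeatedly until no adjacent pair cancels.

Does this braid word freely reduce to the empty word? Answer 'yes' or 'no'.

Gen 1 (s3): push. Stack: [s3]
Gen 2 (s3^-1): cancels prior s3. Stack: []
Gen 3 (s1): push. Stack: [s1]
Gen 4 (s1): push. Stack: [s1 s1]
Gen 5 (s2^-1): push. Stack: [s1 s1 s2^-1]
Gen 6 (s1^-1): push. Stack: [s1 s1 s2^-1 s1^-1]
Reduced word: s1 s1 s2^-1 s1^-1

Answer: no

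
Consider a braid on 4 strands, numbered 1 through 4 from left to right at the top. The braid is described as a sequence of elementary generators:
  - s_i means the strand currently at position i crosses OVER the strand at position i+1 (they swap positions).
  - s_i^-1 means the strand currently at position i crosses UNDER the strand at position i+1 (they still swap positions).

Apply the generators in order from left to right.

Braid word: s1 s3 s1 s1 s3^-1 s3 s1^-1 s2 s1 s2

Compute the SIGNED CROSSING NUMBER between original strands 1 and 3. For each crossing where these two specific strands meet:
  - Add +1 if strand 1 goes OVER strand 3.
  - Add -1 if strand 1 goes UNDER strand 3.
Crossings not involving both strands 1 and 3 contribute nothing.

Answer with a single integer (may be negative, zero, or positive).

Answer: 0

Derivation:
Gen 1: crossing 1x2. Both 1&3? no. Sum: 0
Gen 2: crossing 3x4. Both 1&3? no. Sum: 0
Gen 3: crossing 2x1. Both 1&3? no. Sum: 0
Gen 4: crossing 1x2. Both 1&3? no. Sum: 0
Gen 5: crossing 4x3. Both 1&3? no. Sum: 0
Gen 6: crossing 3x4. Both 1&3? no. Sum: 0
Gen 7: crossing 2x1. Both 1&3? no. Sum: 0
Gen 8: crossing 2x4. Both 1&3? no. Sum: 0
Gen 9: crossing 1x4. Both 1&3? no. Sum: 0
Gen 10: crossing 1x2. Both 1&3? no. Sum: 0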